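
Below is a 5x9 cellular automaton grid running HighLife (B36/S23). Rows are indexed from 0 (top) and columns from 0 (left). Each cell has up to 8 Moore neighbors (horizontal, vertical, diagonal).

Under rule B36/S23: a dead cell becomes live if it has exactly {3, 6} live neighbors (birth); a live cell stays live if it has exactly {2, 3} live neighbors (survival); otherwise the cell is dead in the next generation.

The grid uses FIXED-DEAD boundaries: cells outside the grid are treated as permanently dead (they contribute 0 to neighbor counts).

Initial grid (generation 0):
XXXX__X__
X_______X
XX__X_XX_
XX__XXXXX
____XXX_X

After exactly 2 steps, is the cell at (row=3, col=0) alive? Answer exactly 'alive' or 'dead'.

Simulating step by step:
Generation 0 (given above): 23 live cells
Generation 1: 14 live cells
XXX______
_X_X_XX__
____X____
XX_X____X
____X___X
Generation 2: 15 live cells
XXX______
XX_XXX___
XX_XXX___
___XX____
_________

Cell (3,0) at generation 2: 0 -> dead

Answer: dead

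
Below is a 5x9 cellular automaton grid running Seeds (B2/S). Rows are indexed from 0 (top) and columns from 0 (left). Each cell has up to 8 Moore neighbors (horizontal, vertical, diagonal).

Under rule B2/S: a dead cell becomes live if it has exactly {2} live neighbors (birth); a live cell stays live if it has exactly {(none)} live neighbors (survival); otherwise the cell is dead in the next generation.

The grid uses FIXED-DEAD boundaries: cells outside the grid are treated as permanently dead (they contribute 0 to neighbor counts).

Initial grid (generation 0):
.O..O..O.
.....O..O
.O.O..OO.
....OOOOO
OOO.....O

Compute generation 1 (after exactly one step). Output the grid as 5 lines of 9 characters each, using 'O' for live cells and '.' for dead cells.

Simulating step by step:
Generation 0 (given above): 18 live cells
Generation 1: 9 live cells
(generation 1 grid is the final answer)

Answer: .....OO.O
OO.O.....
..O......
.........
...OO....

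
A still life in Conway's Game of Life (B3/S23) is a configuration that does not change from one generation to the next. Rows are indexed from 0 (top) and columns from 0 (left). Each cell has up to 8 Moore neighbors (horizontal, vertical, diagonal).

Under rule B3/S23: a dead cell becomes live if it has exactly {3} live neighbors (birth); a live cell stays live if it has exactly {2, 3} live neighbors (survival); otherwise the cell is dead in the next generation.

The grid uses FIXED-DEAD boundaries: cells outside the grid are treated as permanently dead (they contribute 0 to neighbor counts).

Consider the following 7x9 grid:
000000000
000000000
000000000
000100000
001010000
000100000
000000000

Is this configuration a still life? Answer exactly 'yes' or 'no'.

Answer: yes

Derivation:
Compute generation 1 and compare to generation 0 (given above):
Generation 1:
000000000
000000000
000000000
000100000
001010000
000100000
000000000
The grids are IDENTICAL -> still life.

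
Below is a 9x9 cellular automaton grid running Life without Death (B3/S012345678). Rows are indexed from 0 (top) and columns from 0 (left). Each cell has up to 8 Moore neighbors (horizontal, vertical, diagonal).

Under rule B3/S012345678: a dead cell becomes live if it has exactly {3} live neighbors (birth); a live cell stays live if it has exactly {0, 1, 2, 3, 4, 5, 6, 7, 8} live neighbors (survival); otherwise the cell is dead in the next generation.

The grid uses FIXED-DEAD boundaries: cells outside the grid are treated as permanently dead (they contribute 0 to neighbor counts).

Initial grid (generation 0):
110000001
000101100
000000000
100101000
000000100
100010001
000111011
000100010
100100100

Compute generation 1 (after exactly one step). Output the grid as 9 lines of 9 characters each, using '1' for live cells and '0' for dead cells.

Answer: 110000001
000101100
000001100
100101000
000011100
100110101
000111111
001101011
100100100

Derivation:
Simulating step by step:
Generation 0 (given above): 23 live cells
Generation 1: 33 live cells
(generation 1 grid is the final answer)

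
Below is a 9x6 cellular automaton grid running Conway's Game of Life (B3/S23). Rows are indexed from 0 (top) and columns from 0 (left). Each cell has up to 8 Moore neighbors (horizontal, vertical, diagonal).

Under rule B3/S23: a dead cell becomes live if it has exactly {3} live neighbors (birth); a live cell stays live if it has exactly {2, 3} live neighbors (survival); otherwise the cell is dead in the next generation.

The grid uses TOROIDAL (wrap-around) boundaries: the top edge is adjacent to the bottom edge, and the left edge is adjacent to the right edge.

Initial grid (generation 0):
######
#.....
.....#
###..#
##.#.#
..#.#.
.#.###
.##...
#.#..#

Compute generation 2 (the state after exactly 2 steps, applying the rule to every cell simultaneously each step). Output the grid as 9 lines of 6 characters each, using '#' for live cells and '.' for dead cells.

Answer: ..#.#.
..#...
..##..
......
......
#...##
#....#
#....#
...#..

Derivation:
Simulating step by step:
Generation 0 (given above): 27 live cells
Generation 1: 12 live cells
..###.
..##..
.....#
..#...
...#..
......
##..##
......
......
Generation 2: 13 live cells
(generation 2 grid is the final answer)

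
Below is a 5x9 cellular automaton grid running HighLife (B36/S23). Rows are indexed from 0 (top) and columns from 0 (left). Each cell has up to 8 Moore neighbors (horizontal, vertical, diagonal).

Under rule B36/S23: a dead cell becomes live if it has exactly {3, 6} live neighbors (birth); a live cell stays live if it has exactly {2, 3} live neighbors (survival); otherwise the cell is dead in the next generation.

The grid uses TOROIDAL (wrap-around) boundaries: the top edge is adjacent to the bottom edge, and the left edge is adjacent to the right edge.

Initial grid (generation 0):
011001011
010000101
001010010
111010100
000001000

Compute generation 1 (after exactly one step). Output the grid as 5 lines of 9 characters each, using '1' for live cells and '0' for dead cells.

Simulating step by step:
Generation 0 (given above): 17 live cells
Generation 1: 23 live cells
(generation 1 grid is the final answer)

Answer: 011001011
010101101
001000111
011010100
000111011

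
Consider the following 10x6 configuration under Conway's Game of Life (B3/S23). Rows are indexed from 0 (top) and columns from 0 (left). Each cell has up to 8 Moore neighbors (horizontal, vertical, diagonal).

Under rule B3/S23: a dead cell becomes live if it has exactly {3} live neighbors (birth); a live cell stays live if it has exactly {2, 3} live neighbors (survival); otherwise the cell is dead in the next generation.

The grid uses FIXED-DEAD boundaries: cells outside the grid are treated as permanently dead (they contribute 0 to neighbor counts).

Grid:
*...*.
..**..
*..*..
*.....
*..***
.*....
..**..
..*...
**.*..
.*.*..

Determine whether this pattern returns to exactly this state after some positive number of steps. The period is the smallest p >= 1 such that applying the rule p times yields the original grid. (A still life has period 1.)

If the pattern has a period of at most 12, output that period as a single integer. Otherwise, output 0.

Simulating and comparing each generation to the original:
Gen 0 (original, given above): 20 live cells
Gen 1: 23 live cells, differs from original
Gen 2: 17 live cells, differs from original
Gen 3: 17 live cells, differs from original
Gen 4: 17 live cells, differs from original
Gen 5: 20 live cells, differs from original
Gen 6: 21 live cells, differs from original
Gen 7: 21 live cells, differs from original
Gen 8: 21 live cells, differs from original
Gen 9: 26 live cells, differs from original
Gen 10: 22 live cells, differs from original
Gen 11: 27 live cells, differs from original
Gen 12: 23 live cells, differs from original
No period found within 12 steps.

Answer: 0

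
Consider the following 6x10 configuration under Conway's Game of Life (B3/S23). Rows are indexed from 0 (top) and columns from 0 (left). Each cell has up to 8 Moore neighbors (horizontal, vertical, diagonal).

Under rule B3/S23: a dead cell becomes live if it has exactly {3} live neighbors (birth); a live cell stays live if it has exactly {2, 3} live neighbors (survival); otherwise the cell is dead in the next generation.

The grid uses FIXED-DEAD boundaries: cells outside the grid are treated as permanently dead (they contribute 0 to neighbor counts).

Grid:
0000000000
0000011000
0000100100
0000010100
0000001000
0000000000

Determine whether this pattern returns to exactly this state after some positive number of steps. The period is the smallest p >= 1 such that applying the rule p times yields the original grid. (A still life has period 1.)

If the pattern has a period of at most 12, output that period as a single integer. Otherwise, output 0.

Simulating and comparing each generation to the original:
Gen 0 (original, given above): 7 live cells
Gen 1: 7 live cells, MATCHES original -> period = 1

Answer: 1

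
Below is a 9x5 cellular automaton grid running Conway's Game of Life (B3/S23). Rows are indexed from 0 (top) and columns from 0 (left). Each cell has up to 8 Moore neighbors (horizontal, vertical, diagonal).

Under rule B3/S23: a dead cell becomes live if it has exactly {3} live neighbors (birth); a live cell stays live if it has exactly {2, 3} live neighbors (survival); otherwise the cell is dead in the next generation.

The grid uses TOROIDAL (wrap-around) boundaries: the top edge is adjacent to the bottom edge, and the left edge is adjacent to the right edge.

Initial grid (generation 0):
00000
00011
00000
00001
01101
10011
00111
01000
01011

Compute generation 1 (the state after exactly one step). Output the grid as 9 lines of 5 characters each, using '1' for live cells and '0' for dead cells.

Answer: 10100
00000
00011
10010
01100
00000
01100
01000
10100

Derivation:
Simulating step by step:
Generation 0 (given above): 16 live cells
Generation 1: 13 live cells
(generation 1 grid is the final answer)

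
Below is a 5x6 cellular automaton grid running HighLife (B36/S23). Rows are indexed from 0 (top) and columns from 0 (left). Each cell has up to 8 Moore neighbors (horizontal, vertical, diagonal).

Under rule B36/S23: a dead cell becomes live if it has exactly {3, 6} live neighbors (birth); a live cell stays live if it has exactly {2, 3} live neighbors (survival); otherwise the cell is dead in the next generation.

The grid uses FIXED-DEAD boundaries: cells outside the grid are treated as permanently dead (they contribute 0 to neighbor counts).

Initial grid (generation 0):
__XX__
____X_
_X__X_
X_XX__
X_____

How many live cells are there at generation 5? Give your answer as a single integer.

Simulating step by step:
Generation 0 (given above): 9 live cells
Generation 1: 10 live cells
___X__
__X_X_
_XX_X_
X_XX__
_X____
Generation 2: 10 live cells
___X__
_XX_X_
___XX_
X__X__
_XX___
Generation 3: 11 live cells
__XX__
__X_X_
_X__X_
_X_XX_
_XX___
Generation 4: 15 live cells
__XX__
_XX_X_
_X__XX
XX_XX_
_XXX__
Generation 5: 14 live cells
_XXX__
_X__XX
_____X
X_X__X
XX_XX_
Population at generation 5: 14

Answer: 14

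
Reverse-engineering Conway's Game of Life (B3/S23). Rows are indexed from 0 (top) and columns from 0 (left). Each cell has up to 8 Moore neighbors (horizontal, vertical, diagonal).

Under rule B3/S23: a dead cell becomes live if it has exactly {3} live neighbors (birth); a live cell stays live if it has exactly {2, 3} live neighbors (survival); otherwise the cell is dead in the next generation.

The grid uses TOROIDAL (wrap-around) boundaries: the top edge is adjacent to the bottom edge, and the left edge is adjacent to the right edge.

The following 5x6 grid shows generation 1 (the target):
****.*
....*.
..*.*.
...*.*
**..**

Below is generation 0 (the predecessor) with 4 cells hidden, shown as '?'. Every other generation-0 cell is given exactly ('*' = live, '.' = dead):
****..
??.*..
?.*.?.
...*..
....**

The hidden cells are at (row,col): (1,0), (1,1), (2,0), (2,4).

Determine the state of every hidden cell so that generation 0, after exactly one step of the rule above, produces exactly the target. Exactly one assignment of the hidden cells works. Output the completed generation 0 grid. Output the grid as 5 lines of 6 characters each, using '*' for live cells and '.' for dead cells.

Hidden generation-0 cells (in order): (1,0), (1,1), (2,0), (2,4).
A hidden cell only influences target cells in its own 3x3 neighborhood. Try each of the 2^4 = 16 assignments, step the completed generation 0 forward once under B3/S23, and compare with the target:
  (1,0)=. (1,1)=. (2,0)=. (2,4)=. -> step gives (1,3)='*' but target has '.' -> reject
  (1,0)=. (1,1)=. (2,0)=. (2,4)=* -> step reproduces the target at every cell -> ACCEPT
  (1,0)=. (1,1)=. (2,0)=* (2,4)=. -> step gives (1,0)='*' but target has '.' -> reject
  (1,0)=. (1,1)=. (2,0)=* (2,4)=* -> step gives (1,0)='*' but target has '.' -> reject
  (1,0)=. (1,1)=* (2,0)=. (2,4)=. -> step gives (0,2)='.' but target has '*' -> reject
  (1,0)=. (1,1)=* (2,0)=. (2,4)=* -> step gives (0,2)='.' but target has '*' -> reject
  (1,0)=. (1,1)=* (2,0)=* (2,4)=. -> step gives (0,2)='.' but target has '*' -> reject
  (1,0)=. (1,1)=* (2,0)=* (2,4)=* -> step gives (0,2)='.' but target has '*' -> reject
  (1,0)=* (1,1)=. (2,0)=. (2,4)=. -> step gives (0,5)='.' but target has '*' -> reject
  (1,0)=* (1,1)=. (2,0)=. (2,4)=* -> step gives (0,5)='.' but target has '*' -> reject
  (1,0)=* (1,1)=. (2,0)=* (2,4)=. -> step gives (0,5)='.' but target has '*' -> reject
  (1,0)=* (1,1)=. (2,0)=* (2,4)=* -> step gives (0,5)='.' but target has '*' -> reject
  (1,0)=* (1,1)=* (2,0)=. (2,4)=. -> step gives (0,0)='.' but target has '*' -> reject
  (1,0)=* (1,1)=* (2,0)=. (2,4)=* -> step gives (0,0)='.' but target has '*' -> reject
  (1,0)=* (1,1)=* (2,0)=* (2,4)=. -> step gives (0,0)='.' but target has '*' -> reject
  (1,0)=* (1,1)=* (2,0)=* (2,4)=* -> step gives (0,0)='.' but target has '*' -> reject
Unique solution: (1,0)=dead, (1,1)=dead, (2,0)=dead, (2,4)=live.
Check: live-neighbor counts of every cell in the completed generation 0:
223343
245432
012421
112343
334432
Applying B3/S23 to generation 0 with these counts gives:
****.*
....*.
..*.*.
...*.*
**..**
which matches the target exactly.

Answer: ****..
...*..
..*.*.
...*..
....**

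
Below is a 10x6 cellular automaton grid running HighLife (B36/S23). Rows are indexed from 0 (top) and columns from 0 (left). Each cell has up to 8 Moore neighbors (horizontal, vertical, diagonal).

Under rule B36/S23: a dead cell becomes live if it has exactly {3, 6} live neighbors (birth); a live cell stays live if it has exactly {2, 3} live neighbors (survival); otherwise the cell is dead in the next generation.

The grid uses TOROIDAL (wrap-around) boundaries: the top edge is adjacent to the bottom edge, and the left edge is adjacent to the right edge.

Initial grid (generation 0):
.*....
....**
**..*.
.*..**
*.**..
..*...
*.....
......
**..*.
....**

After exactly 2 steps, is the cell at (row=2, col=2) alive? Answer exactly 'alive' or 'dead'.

Answer: alive

Derivation:
Simulating step by step:
Generation 0 (given above): 19 live cells
Generation 1: 23 live cells
*.....
.*..**
.*.*.*
....*.
*.****
..**..
......
**...*
*...*.
.*..**
Generation 2: 25 live cells
.*....
.**.**
..**.*
.*....
.**..*
.**..*
***...
**...*
....**
.*..*.

Cell (2,2) at generation 2: 1 -> alive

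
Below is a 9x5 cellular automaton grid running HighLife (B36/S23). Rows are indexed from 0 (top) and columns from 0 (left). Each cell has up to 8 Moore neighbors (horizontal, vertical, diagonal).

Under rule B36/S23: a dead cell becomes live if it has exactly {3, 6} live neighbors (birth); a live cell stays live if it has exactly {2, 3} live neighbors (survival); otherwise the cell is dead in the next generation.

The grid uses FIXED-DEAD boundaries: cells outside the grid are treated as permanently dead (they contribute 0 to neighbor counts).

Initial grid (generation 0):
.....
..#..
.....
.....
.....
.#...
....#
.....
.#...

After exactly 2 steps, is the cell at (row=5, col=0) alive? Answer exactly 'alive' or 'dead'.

Simulating step by step:
Generation 0 (given above): 4 live cells
Generation 1: 0 live cells
.....
.....
.....
.....
.....
.....
.....
.....
.....
Generation 2: 0 live cells
.....
.....
.....
.....
.....
.....
.....
.....
.....

Cell (5,0) at generation 2: 0 -> dead

Answer: dead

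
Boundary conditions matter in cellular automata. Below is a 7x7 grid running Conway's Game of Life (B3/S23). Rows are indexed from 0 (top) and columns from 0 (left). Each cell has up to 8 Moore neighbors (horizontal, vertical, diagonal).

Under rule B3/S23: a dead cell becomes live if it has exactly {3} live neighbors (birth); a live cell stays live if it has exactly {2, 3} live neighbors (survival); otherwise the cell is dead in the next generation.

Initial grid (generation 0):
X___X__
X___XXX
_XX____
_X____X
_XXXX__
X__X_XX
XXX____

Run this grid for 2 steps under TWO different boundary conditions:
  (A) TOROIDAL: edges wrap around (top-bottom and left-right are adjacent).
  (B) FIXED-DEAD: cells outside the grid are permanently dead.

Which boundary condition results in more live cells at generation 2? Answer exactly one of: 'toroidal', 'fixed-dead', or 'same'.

Under TOROIDAL boundary, generation 2:
_______
XX___XX
XXXXXXX
_X_X___
____XX_
______X
__X___X
Population = 18

Under FIXED-DEAD boundary, generation 2:
___XXX_
X_XXXX_
X_XXXX_
___X_X_
XX__XX_
___XXX_
XX_____
Population = 24

Comparison: toroidal=18, fixed-dead=24 -> fixed-dead

Answer: fixed-dead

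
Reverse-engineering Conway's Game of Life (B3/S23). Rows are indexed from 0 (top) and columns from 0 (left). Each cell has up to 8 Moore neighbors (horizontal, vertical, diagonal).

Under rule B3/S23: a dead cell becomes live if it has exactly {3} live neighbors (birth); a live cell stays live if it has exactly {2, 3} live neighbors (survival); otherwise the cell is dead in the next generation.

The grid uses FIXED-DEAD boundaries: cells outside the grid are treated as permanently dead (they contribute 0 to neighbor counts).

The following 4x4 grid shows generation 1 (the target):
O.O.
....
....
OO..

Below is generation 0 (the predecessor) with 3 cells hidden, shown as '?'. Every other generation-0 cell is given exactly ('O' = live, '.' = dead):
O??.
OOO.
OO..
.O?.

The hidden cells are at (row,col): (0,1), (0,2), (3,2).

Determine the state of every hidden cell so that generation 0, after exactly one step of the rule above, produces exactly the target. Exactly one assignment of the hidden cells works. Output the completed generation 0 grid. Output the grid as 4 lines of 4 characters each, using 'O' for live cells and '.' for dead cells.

Answer: OOO.
OOO.
OO..
.O..

Derivation:
Hidden generation-0 cells (in order): (0,1), (0,2), (3,2).
A hidden cell only influences target cells in its own 3x3 neighborhood. Try each of the 2^3 = 8 assignments, step the completed generation 0 forward once under B3/S23, and compare with the target:
  (0,1)=. (0,2)=. (3,2)=. -> step gives (0,2)='.' but target has 'O' -> reject
  (0,1)=. (0,2)=. (3,2)=O -> step gives (0,2)='.' but target has 'O' -> reject
  (0,1)=. (0,2)=O (3,2)=. -> step gives (1,2)='O' but target has '.' -> reject
  (0,1)=. (0,2)=O (3,2)=O -> step gives (1,2)='O' but target has '.' -> reject
  (0,1)=O (0,2)=. (3,2)=. -> step gives (1,2)='O' but target has '.' -> reject
  (0,1)=O (0,2)=. (3,2)=O -> step gives (1,2)='O' but target has '.' -> reject
  (0,1)=O (0,2)=O (3,2)=. -> step reproduces the target at every cell -> ACCEPT
  (0,1)=O (0,2)=O (3,2)=O -> step gives (3,2)='O' but target has '.' -> reject
Unique solution: (0,1)=live, (0,2)=live, (3,2)=dead.
Check: live-neighbor counts of every cell in the completed generation 0:
3532
5742
4541
3220
Applying B3/S23 to generation 0 with these counts gives:
O.O.
....
....
OO..
which matches the target exactly.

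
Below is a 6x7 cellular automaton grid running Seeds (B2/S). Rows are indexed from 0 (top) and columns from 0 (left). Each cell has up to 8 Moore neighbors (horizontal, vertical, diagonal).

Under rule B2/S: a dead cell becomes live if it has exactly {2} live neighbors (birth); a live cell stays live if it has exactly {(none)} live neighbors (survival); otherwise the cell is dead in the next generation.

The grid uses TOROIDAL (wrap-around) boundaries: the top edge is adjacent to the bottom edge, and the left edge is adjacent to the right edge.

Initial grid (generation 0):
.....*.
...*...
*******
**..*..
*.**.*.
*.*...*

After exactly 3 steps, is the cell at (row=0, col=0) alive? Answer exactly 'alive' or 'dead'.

Answer: alive

Derivation:
Simulating step by step:
Generation 0 (given above): 19 live cells
Generation 1: 5 live cells
*****..
.......
.......
.......
.......
.......
Generation 2: 4 live cells
.......
*...*..
.......
.......
.......
*...*..
Generation 3: 6 live cells
**.****
.......
.......
.......
.......
.......

Cell (0,0) at generation 3: 1 -> alive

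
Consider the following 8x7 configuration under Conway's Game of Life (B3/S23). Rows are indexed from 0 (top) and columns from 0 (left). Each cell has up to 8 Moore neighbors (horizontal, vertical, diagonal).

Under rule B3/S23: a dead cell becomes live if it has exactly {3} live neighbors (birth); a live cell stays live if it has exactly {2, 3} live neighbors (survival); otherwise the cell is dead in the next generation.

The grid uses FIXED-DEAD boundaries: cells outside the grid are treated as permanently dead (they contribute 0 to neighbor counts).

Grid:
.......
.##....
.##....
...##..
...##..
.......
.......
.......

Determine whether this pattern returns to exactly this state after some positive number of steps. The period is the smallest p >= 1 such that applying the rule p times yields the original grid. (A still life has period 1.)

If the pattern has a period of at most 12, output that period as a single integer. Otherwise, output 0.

Simulating and comparing each generation to the original:
Gen 0 (original, given above): 8 live cells
Gen 1: 6 live cells, differs from original
Gen 2: 8 live cells, MATCHES original -> period = 2

Answer: 2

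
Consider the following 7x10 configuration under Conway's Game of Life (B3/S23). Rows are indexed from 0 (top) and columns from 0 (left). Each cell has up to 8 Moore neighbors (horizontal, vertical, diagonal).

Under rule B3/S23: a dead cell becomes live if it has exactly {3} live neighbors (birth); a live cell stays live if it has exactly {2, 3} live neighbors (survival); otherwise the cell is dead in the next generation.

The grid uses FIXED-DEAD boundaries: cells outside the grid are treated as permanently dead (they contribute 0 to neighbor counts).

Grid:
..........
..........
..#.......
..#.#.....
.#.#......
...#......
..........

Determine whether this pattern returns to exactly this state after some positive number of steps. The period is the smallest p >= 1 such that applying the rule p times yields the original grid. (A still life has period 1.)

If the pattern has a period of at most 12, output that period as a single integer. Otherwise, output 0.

Answer: 2

Derivation:
Simulating and comparing each generation to the original:
Gen 0 (original, given above): 6 live cells
Gen 1: 6 live cells, differs from original
Gen 2: 6 live cells, MATCHES original -> period = 2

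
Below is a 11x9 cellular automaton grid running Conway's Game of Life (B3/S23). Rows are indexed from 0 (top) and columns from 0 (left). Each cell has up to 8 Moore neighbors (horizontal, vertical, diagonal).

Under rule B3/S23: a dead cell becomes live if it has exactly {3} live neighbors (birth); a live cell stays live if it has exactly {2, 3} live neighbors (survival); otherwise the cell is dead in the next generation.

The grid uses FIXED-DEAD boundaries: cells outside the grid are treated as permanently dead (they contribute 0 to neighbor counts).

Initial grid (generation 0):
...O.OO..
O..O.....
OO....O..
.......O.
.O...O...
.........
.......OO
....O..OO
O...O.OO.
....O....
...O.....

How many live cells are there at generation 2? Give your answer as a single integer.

Answer: 21

Derivation:
Simulating step by step:
Generation 0 (given above): 22 live cells
Generation 1: 23 live cells
....O....
OOO.OOO..
OO.......
OO....O..
.........
.........
.......OO
.....O...
...OO.OOO
...OOO...
.........
Generation 2: 21 live cells
.O.OO....
O.OOOO...
......O..
OO.......
.........
.........
.........
....OO...
...O..OO.
...O.OOO.
....O....
Population at generation 2: 21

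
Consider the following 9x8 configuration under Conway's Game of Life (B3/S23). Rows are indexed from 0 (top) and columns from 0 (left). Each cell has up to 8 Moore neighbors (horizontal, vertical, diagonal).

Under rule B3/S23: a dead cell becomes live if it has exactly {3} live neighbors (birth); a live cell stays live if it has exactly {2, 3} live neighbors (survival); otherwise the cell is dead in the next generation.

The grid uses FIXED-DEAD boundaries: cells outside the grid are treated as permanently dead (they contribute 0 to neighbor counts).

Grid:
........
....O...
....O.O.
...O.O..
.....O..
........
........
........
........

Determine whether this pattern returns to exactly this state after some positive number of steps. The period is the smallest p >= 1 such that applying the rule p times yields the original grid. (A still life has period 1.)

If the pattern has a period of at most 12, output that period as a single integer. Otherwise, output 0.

Answer: 2

Derivation:
Simulating and comparing each generation to the original:
Gen 0 (original, given above): 6 live cells
Gen 1: 6 live cells, differs from original
Gen 2: 6 live cells, MATCHES original -> period = 2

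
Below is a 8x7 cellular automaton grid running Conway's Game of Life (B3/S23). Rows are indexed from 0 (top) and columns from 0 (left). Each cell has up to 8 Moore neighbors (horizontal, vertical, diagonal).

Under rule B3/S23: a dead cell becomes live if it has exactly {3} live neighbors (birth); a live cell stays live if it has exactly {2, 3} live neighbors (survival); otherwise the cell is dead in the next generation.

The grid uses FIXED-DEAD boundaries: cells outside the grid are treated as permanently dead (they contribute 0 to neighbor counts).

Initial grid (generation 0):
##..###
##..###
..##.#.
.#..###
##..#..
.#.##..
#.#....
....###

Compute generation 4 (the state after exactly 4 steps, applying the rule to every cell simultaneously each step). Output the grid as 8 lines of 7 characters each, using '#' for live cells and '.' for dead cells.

Answer: #.##...
#......
.......
#......
#.##...
#...#..
..#.#..
..###..

Derivation:
Simulating step by step:
Generation 0 (given above): 28 live cells
Generation 1: 18 live cells
##..#.#
#......
#.##...
##....#
##.....
...##..
.##....
.....#.
Generation 2: 15 live cells
##.....
#.##...
#.#....
.......
###....
#..#...
..###..
.......
Generation 3: 19 live cells
###....
#.##...
..##...
#.#....
###....
#...#..
..###..
...#...
Generation 4: 15 live cells
(generation 4 grid is the final answer)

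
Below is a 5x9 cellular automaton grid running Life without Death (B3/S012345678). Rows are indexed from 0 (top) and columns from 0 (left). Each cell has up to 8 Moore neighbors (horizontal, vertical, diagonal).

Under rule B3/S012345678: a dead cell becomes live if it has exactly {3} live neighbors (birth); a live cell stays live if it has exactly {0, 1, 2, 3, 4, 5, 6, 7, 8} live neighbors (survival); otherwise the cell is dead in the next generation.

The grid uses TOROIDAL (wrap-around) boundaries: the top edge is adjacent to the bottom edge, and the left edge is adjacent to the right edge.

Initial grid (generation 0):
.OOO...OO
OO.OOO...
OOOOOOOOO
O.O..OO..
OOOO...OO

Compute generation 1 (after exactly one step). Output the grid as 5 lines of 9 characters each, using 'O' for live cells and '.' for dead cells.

Simulating step by step:
Generation 0 (given above): 29 live cells
Generation 1: 31 live cells
(generation 1 grid is the final answer)

Answer: .OOO..OOO
OO.OOO...
OOOOOOOOO
O.O..OO..
OOOOO..OO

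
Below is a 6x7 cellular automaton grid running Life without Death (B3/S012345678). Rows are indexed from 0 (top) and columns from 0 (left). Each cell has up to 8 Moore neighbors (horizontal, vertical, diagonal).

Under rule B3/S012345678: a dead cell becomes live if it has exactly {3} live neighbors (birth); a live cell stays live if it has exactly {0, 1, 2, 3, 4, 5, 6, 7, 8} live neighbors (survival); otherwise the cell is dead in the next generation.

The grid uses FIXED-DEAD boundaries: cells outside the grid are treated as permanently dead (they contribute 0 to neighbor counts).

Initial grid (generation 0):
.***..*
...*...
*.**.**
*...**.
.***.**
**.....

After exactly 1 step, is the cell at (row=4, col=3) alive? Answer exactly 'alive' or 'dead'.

Simulating step by step:
Generation 0 (given above): 20 live cells
Generation 1: 23 live cells
.***..*
...*.**
****.**
*...**.
.***.**
**.....

Cell (4,3) at generation 1: 1 -> alive

Answer: alive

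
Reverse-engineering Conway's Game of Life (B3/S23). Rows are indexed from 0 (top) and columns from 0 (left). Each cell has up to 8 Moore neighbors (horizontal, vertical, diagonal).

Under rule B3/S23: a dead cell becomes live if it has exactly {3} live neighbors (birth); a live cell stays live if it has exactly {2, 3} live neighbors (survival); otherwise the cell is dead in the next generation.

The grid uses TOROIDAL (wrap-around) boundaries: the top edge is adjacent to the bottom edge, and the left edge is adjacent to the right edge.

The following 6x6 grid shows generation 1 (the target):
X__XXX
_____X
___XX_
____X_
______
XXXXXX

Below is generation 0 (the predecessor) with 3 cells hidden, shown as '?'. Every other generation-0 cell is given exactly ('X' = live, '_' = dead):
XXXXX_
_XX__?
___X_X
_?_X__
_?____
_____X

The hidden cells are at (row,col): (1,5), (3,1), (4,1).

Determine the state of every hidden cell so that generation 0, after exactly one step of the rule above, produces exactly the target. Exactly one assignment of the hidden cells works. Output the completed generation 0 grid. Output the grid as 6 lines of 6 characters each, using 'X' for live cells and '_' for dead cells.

Hidden generation-0 cells (in order): (1,5), (3,1), (4,1).
A hidden cell only influences target cells in its own 3x3 neighborhood. Try each of the 2^3 = 8 assignments, step the completed generation 0 forward once under B3/S23, and compare with the target:
  (1,5)=_ (3,1)=_ (4,1)=_ -> step reproduces the target at every cell -> ACCEPT
  (1,5)=_ (3,1)=_ (4,1)=X -> step gives (3,2)='X' but target has '_' -> reject
  (1,5)=_ (3,1)=X (4,1)=_ -> step gives (2,0)='X' but target has '_' -> reject
  (1,5)=_ (3,1)=X (4,1)=X -> step gives (2,0)='X' but target has '_' -> reject
  (1,5)=X (3,1)=_ (4,1)=_ -> step gives (0,0)='_' but target has 'X' -> reject
  (1,5)=X (3,1)=_ (4,1)=X -> step gives (0,0)='_' but target has 'X' -> reject
  (1,5)=X (3,1)=X (4,1)=_ -> step gives (0,0)='_' but target has 'X' -> reject
  (1,5)=X (3,1)=X (4,1)=X -> step gives (0,0)='_' but target has 'X' -> reject
Unique solution: (1,5)=dead, (3,1)=dead, (4,1)=dead.
Check: live-neighbor counts of every cell in the completed generation 0:
344323
445543
224230
102131
101121
333332
Applying B3/S23 to generation 0 with these counts gives:
X__XXX
_____X
___XX_
____X_
______
XXXXXX
which matches the target exactly.

Answer: XXXXX_
_XX___
___X_X
___X__
______
_____X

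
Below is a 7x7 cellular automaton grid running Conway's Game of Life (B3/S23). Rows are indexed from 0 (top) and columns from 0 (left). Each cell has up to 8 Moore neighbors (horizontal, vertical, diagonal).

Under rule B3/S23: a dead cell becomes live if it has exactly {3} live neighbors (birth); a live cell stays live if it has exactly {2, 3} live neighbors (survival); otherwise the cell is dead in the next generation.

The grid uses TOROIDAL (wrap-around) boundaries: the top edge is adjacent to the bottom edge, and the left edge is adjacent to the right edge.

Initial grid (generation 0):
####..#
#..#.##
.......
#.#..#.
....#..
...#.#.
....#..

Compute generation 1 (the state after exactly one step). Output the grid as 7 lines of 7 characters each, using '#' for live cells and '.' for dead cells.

Answer: .###...
...###.
##..##.
.......
...####
...#.#.
##..###

Derivation:
Simulating step by step:
Generation 0 (given above): 16 live cells
Generation 1: 21 live cells
(generation 1 grid is the final answer)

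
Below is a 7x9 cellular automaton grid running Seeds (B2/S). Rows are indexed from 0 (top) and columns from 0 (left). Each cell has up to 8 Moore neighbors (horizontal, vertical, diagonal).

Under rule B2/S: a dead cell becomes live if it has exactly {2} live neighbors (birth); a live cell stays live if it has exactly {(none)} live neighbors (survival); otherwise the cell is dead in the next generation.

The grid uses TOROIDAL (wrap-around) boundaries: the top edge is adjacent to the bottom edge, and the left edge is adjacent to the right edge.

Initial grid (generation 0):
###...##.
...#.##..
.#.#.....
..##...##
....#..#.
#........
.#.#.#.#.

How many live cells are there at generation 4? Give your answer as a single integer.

Simulating step by step:
Generation 0 (given above): 21 live cells
Generation 1: 17 live cells
.........
........#
#....#..#
##....#..
###...#..
.###.#.#.
....#....
Generation 2: 7 live cells
.........
.......#.
......#..
.........
....#....
........#
.#...##..
Generation 3: 11 live cells
.....#.#.
......#..
.......#.
.....#...
.........
#...#.##.
#......#.
Generation 4: 11 live cells
.........
.....#..#
.....#...
......#..
....#..##
.#...#...
.#..#....
Population at generation 4: 11

Answer: 11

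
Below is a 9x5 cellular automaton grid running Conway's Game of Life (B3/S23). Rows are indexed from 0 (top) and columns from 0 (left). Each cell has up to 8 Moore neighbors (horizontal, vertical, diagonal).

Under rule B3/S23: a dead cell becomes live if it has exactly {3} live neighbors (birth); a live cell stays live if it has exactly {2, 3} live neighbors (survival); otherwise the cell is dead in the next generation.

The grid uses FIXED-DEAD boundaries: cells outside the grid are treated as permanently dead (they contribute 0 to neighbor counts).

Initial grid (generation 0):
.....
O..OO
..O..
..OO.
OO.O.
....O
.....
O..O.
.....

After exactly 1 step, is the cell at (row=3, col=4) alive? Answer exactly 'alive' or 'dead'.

Answer: dead

Derivation:
Simulating step by step:
Generation 0 (given above): 12 live cells
Generation 1: 8 live cells
.....
...O.
.OO.O
...O.
.O.OO
.....
.....
.....
.....

Cell (3,4) at generation 1: 0 -> dead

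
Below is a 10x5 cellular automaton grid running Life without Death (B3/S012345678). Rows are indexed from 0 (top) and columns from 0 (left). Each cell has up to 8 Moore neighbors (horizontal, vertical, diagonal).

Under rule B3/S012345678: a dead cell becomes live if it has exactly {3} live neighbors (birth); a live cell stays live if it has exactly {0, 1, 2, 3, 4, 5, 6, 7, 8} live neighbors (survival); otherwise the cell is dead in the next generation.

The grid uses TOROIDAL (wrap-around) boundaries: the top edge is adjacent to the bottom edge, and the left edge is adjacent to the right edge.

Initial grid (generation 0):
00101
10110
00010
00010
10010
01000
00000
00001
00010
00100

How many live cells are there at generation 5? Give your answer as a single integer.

Answer: 34

Derivation:
Simulating step by step:
Generation 0 (given above): 13 live cells
Generation 1: 17 live cells
00101
11110
00010
00110
10111
01000
00000
00001
00010
00100
Generation 2: 23 live cells
10101
11110
00010
01110
10111
11111
00000
00001
00010
00100
Generation 3: 29 live cells
10101
11110
10010
11110
10111
11111
01100
00001
00010
01101
Generation 4: 34 live cells
10101
11110
10010
11110
10111
11111
01100
00111
10111
01101
Generation 5: 34 live cells
10101
11110
10010
11110
10111
11111
01100
00111
10111
01101
Population at generation 5: 34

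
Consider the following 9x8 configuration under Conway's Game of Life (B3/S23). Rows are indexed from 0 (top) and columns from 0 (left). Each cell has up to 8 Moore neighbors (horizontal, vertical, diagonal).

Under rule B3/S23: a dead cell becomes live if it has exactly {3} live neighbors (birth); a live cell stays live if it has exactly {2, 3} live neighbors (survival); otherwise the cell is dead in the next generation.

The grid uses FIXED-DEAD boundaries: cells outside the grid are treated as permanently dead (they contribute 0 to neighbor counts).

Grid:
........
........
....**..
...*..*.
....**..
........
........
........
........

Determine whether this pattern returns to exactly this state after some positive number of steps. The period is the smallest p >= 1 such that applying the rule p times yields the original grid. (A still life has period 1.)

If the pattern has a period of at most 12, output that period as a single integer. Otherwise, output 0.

Answer: 1

Derivation:
Simulating and comparing each generation to the original:
Gen 0 (original, given above): 6 live cells
Gen 1: 6 live cells, MATCHES original -> period = 1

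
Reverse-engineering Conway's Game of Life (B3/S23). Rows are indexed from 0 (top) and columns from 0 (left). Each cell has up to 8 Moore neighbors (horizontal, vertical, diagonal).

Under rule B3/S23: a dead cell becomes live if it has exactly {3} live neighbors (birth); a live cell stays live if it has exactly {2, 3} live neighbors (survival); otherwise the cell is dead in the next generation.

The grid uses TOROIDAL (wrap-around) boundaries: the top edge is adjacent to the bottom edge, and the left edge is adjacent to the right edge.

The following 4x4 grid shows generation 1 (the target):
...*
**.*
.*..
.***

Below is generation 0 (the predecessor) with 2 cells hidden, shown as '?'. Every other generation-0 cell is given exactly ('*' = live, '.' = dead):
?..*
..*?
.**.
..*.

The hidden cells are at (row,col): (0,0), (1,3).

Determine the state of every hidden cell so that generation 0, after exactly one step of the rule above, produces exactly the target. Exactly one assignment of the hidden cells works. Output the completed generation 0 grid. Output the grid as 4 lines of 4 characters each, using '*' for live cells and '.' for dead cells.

Hidden generation-0 cells (in order): (0,0), (1,3).
A hidden cell only influences target cells in its own 3x3 neighborhood. Try each of the 2^2 = 4 assignments, step the completed generation 0 forward once under B3/S23, and compare with the target:
  (0,0)=. (1,3)=. -> step gives (0,2)='*' but target has '.' -> reject
  (0,0)=. (1,3)=* -> step reproduces the target at every cell -> ACCEPT
  (0,0)=* (1,3)=. -> step gives (0,1)='*' but target has '.' -> reject
  (0,0)=* (1,3)=* -> step gives (0,0)='*' but target has '.' -> reject
Unique solution: (0,0)=dead, (1,3)=live.
Check: live-neighbor counts of every cell in the completed generation 0:
2243
3343
2344
2333
Applying B3/S23 to generation 0 with these counts gives:
...*
**.*
.*..
.***
which matches the target exactly.

Answer: ...*
..**
.**.
..*.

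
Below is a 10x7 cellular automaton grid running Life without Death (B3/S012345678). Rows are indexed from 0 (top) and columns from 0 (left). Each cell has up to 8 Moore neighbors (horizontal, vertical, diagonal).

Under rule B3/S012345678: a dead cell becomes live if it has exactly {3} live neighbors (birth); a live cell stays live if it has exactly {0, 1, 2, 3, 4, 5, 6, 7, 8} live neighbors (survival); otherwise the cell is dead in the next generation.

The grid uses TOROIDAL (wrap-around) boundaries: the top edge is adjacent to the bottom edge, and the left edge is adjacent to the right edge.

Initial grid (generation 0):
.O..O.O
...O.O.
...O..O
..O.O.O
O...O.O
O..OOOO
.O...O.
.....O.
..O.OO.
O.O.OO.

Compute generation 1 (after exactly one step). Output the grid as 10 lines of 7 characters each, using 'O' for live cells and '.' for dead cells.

Simulating step by step:
Generation 0 (given above): 28 live cells
Generation 1: 39 live cells
(generation 1 grid is the final answer)

Answer: OOO.O.O
O.OO.OO
..OO..O
..O.O.O
OO..O.O
OO.OOOO
OO...O.
.....OO
.OO.OO.
O.O.OO.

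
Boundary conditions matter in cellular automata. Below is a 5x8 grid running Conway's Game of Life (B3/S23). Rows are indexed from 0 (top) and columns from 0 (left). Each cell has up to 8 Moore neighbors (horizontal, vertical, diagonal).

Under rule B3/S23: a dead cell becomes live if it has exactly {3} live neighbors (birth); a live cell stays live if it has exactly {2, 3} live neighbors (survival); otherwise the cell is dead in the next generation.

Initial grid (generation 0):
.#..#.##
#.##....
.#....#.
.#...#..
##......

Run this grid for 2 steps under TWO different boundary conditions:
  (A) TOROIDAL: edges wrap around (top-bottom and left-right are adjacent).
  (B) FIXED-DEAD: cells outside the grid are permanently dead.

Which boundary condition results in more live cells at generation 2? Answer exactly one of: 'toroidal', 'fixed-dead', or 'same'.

Under TOROIDAL boundary, generation 2:
...#....
#.###.#.
#..#...#
......##
.#.#..##
Population = 15

Under FIXED-DEAD boundary, generation 2:
.#.##.#.
#..##.#.
#..#..#.
..#.....
###.....
Population = 15

Comparison: toroidal=15, fixed-dead=15 -> same

Answer: same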